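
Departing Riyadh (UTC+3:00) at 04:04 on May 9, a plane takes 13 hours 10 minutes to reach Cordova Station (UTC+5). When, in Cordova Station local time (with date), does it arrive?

19:14 on May 9

Cordova Station is 2:00 ahead of Riyadh.
After 13 hours and 10 minutes it is 17:14 in Riyadh.
Shift by the zone difference: 17:14 + 2:00 = 19:14 on May 9 in Cordova Station.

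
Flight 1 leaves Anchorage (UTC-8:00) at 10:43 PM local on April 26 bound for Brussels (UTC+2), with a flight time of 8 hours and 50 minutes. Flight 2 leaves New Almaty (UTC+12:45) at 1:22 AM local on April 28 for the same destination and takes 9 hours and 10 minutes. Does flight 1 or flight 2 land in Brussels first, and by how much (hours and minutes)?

Flight 1 in UTC: 10:43 PM + 8:00 = 6:43 AM on Apr 27.
+8 hours and 50 minutes → arrive 3:33 PM UTC on Apr 27.
Flight 2 in UTC: 1:22 AM − 12:45 = 12:37 PM on Apr 27.
+9 hours 10 minutes → arrive 9:47 PM UTC on Apr 27.
Flight 1 lands earlier by 6 hours 14 minutes.

the first, by 6 hours 14 minutes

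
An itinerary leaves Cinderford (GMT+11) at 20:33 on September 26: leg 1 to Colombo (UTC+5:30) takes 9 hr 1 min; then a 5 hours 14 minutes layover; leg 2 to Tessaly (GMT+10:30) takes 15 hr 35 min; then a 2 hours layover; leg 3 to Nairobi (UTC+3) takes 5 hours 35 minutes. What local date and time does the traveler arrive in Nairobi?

01:58 on Sep 28

Convert departure to UTC: 20:33 − 11:00 = 09:33 UTC on Sep 26.
Add 9 hours 1 minute leg 1 → 18:34 UTC.
Add 5 hours 14 minutes layover in Colombo → 23:48 UTC.
Add 15 hours and 35 minutes leg 2 → 15:23 UTC (Sep 27).
Add 2 hours layover in Tessaly → 17:23 UTC.
Add 5 hours 35 minutes leg 3 → 22:58 UTC.
Nairobi is UTC+3:00, so local arrival = 22:58 + 3:00 = 01:58 on Sep 28.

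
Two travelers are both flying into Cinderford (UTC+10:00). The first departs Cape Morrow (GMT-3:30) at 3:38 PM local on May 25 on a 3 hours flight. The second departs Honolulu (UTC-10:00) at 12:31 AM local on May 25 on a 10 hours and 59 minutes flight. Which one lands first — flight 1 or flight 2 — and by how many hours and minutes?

the second, by 38 minutes

Flight 1 in UTC: 3:38 PM + 3:30 = 7:08 PM on May 25.
+3 hours → arrive 10:08 PM UTC on May 25.
Flight 2 in UTC: 12:31 AM + 10:00 = 10:31 AM on May 25.
+10 hours and 59 minutes → arrive 9:30 PM UTC on May 25.
Flight 2 lands earlier by 38 minutes.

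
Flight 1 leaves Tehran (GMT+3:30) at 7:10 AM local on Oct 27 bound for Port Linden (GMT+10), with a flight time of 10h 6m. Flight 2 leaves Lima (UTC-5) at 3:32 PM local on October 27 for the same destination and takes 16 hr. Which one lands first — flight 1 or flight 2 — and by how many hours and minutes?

Flight 1 in UTC: 7:10 AM − 3:30 = 3:40 AM on Oct 27.
+10 hours and 6 minutes → arrive 1:46 PM UTC on Oct 27.
Flight 2 in UTC: 3:32 PM + 5:00 = 8:32 PM on Oct 27.
+16 hours → arrive 12:32 PM UTC on Oct 28.
Flight 1 lands earlier by 22 hours 46 minutes.

the first, by 22 hours 46 minutes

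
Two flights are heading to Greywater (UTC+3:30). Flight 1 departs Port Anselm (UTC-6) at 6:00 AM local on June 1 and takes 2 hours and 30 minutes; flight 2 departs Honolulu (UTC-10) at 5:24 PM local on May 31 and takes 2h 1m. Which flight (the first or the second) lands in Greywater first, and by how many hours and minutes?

the second, by 9 hours 5 minutes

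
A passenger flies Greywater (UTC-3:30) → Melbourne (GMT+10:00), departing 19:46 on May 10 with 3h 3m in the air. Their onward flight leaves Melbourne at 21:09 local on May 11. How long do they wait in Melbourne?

Convert departure to UTC: 19:46 + 3:30 = 23:16 UTC on May 10.
Add 3 hours and 3 minutes flight time → 02:19 UTC (May 11).
Melbourne is UTC+10:00, so local arrival = 02:19 + 10:00 = 12:19 on May 11.
Layover = 21:09 − 12:19 = 8 hours 50 minutes.

8 hours 50 minutes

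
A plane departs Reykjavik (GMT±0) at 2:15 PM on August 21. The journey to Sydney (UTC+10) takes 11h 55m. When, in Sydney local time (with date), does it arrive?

Reykjavik is at UTC+0, so departure is already 2:15 PM UTC on Aug 21.
Add 11 hours and 55 minutes travel time → 2:10 AM UTC (Aug 22).
Sydney is UTC+10:00, so local arrival = 2:10 AM + 10:00 = 12:10 PM on Aug 22.

12:10 PM on Aug 22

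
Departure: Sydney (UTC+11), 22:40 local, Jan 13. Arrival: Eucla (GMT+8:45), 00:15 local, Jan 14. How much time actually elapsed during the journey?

3 hours 50 minutes

Eucla is 2:15 behind Sydney.
Clock-face elapsed time (ignoring zones) is 1 hour 35 minutes.
Actual elapsed = 1 hour 35 minutes + 2:15 = 3 hours 50 minutes.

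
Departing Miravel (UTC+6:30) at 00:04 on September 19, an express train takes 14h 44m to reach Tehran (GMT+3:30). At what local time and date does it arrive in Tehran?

11:48 on Sep 19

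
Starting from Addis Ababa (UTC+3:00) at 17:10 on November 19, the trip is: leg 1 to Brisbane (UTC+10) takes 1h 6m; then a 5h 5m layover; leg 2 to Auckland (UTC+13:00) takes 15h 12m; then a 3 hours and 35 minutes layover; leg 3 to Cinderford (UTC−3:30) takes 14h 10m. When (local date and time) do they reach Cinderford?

Convert departure to UTC: 17:10 − 3:00 = 14:10 UTC on Nov 19.
Add 1 hour and 6 minutes leg 1 → 15:16 UTC.
Add 5 hours and 5 minutes layover in Brisbane → 20:21 UTC.
Add 15 hours 12 minutes leg 2 → 11:33 UTC (Nov 20).
Add 3 hours 35 minutes layover in Auckland → 15:08 UTC.
Add 14 hours 10 minutes leg 3 → 05:18 UTC (Nov 21).
Cinderford is UTC−3:30, so local arrival = 05:18 − 3:30 = 01:48 on Nov 21.

01:48 on November 21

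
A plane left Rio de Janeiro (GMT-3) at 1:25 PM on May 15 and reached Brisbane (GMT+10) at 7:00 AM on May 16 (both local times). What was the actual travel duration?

Departure in UTC: 1:25 PM + 3:00 = 4:25 PM on May 15.
Arrival in UTC: 7:00 AM − 10:00 = 9:00 PM on May 15.
Elapsed = 9:00 PM − 4:25 PM = 4 hours 35 minutes.

4 hours 35 minutes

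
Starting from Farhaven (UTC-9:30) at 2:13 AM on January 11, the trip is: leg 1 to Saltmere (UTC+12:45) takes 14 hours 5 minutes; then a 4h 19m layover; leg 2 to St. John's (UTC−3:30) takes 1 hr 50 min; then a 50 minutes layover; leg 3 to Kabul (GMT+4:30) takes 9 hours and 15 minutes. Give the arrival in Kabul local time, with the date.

10:32 PM on Jan 12

Convert departure to UTC: 2:13 AM + 9:30 = 11:43 AM UTC on Jan 11.
Add 14 hours 5 minutes leg 1 → 1:48 AM UTC (Jan 12).
Add 4 hours and 19 minutes layover in Saltmere → 6:07 AM UTC.
Add 1 hour 50 minutes leg 2 → 7:57 AM UTC.
Add 50 minutes layover in St. John's → 8:47 AM UTC.
Add 9 hours and 15 minutes leg 3 → 6:02 PM UTC.
Kabul is UTC+4:30, so local arrival = 6:02 PM + 4:30 = 10:32 PM on Jan 12.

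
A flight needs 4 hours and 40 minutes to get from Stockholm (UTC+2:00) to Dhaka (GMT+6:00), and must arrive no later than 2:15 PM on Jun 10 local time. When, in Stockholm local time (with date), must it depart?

Target arrival in UTC: 2:15 PM − 6:00 = 8:15 AM on Jun 10.
Subtract 4 hours 40 minutes → departure 3:35 AM UTC on Jun 10.
Stockholm is UTC+2:00: 3:35 AM + 2:00 = 5:35 AM on Jun 10.

5:35 AM on June 10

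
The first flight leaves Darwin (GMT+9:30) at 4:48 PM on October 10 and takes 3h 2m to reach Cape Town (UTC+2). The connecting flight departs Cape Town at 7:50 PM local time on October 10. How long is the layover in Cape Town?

7 hours 30 minutes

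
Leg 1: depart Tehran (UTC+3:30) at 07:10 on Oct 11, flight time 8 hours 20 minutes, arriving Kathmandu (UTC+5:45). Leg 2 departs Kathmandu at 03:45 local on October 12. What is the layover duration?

10 hours

Convert departure to UTC: 07:10 − 3:30 = 03:40 UTC on Oct 11.
Add 8 hours and 20 minutes flight time → 12:00 UTC.
Kathmandu is UTC+5:45, so local arrival = 12:00 + 5:45 = 17:45 on Oct 11.
Layover = 03:45 − 17:45 (+1 day) = 10 hours.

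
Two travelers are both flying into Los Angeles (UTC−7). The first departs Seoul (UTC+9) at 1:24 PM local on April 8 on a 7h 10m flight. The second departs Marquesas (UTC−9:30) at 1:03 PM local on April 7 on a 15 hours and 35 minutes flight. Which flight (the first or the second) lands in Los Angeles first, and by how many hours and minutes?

Flight 1 in UTC: 1:24 PM − 9:00 = 4:24 AM on Apr 8.
+7 hours and 10 minutes → arrive 11:34 AM UTC on Apr 8.
Flight 2 in UTC: 1:03 PM + 9:30 = 10:33 PM on Apr 7.
+15 hours 35 minutes → arrive 2:08 PM UTC on Apr 8.
Flight 1 lands earlier by 2 hours 34 minutes.

the first, by 2 hours 34 minutes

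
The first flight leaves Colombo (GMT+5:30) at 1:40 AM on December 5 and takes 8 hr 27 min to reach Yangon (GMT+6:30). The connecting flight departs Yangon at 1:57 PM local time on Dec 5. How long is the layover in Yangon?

Convert departure to UTC: 1:40 AM − 5:30 = 8:10 PM UTC on Dec 4.
Add 8 hours 27 minutes flight time → 4:37 AM UTC (Dec 5).
Yangon is UTC+6:30, so local arrival = 4:37 AM + 6:30 = 11:07 AM on Dec 5.
Layover = 1:57 PM − 11:07 AM = 2 hours 50 minutes.

2 hours 50 minutes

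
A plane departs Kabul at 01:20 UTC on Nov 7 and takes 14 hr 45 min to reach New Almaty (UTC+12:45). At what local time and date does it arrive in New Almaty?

Departure is given in UTC: 01:20 on Nov 7.
Add 14 hours and 45 minutes → 16:05 UTC.
New Almaty is UTC+12:45: 16:05 + 12:45 = 04:50 on Nov 8.

04:50 on November 8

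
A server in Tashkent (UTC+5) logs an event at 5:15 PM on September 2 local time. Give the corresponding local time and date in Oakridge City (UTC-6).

In UTC: 5:15 PM − 5:00 = 12:15 PM on Sep 2.
Oakridge City is UTC−6:00: 12:15 PM − 6:00 = 6:15 AM on Sep 2.

6:15 AM on September 2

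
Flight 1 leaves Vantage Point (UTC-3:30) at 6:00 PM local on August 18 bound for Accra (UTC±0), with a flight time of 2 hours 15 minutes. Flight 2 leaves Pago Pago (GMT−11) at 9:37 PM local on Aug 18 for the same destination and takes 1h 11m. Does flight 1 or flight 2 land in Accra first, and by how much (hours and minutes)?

the first, by 10 hours 3 minutes

Flight 1 in UTC: 6:00 PM + 3:30 = 9:30 PM on Aug 18.
+2 hours and 15 minutes → arrive 11:45 PM UTC on Aug 18.
Flight 2 in UTC: 9:37 PM + 11:00 = 8:37 AM on Aug 19.
+1 hour and 11 minutes → arrive 9:48 AM UTC on Aug 19.
Flight 1 lands earlier by 10 hours 3 minutes.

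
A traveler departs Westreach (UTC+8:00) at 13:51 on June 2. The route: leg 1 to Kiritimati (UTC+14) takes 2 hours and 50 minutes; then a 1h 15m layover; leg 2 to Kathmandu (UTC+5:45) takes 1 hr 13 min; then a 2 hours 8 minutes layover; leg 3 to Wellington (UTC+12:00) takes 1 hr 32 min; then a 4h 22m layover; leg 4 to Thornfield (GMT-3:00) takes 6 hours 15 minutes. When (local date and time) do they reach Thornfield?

22:26 on June 2

Convert departure to UTC: 13:51 − 8:00 = 05:51 UTC on Jun 2.
Add 2 hours 50 minutes leg 1 → 08:41 UTC.
Add 1 hour 15 minutes layover in Kiritimati → 09:56 UTC.
Add 1 hour and 13 minutes leg 2 → 11:09 UTC.
Add 2 hours 8 minutes layover in Kathmandu → 13:17 UTC.
Add 1 hour and 32 minutes leg 3 → 14:49 UTC.
Add 4 hours 22 minutes layover in Wellington → 19:11 UTC.
Add 6 hours 15 minutes leg 4 → 01:26 UTC (Jun 3).
Thornfield is UTC−3:00, so local arrival = 01:26 − 3:00 = 22:26 on Jun 2.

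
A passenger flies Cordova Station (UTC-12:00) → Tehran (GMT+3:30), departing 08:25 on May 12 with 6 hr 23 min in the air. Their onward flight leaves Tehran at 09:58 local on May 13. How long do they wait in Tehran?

Convert departure to UTC: 08:25 + 12:00 = 20:25 UTC on May 12.
Add 6 hours 23 minutes flight time → 02:48 UTC (May 13).
Tehran is UTC+3:30, so local arrival = 02:48 + 3:30 = 06:18 on May 13.
Layover = 09:58 − 06:18 = 3 hours 40 minutes.

3 hours 40 minutes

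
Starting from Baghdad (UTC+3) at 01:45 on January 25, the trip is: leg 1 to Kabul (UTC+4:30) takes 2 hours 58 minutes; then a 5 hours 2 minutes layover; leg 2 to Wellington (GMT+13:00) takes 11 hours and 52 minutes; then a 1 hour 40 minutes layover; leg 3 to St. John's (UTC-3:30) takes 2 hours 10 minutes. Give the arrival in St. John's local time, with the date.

Convert departure to UTC: 01:45 − 3:00 = 22:45 UTC on Jan 24.
Add 2 hours 58 minutes leg 1 → 01:43 UTC (Jan 25).
Add 5 hours and 2 minutes layover in Kabul → 06:45 UTC.
Add 11 hours and 52 minutes leg 2 → 18:37 UTC.
Add 1 hour 40 minutes layover in Wellington → 20:17 UTC.
Add 2 hours and 10 minutes leg 3 → 22:27 UTC.
St. John's is UTC−3:30, so local arrival = 22:27 − 3:30 = 18:57 on Jan 25.

18:57 on January 25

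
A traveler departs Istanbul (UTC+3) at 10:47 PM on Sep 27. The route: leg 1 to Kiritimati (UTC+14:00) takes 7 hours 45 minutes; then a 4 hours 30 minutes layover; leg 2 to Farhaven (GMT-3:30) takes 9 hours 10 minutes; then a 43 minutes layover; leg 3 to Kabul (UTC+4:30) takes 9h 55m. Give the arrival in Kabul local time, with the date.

Convert departure to UTC: 10:47 PM − 3:00 = 7:47 PM UTC on Sep 27.
Add 7 hours and 45 minutes leg 1 → 3:32 AM UTC (Sep 28).
Add 4 hours 30 minutes layover in Kiritimati → 8:02 AM UTC.
Add 9 hours 10 minutes leg 2 → 5:12 PM UTC.
Add 43 minutes layover in Farhaven → 5:55 PM UTC.
Add 9 hours and 55 minutes leg 3 → 3:50 AM UTC (Sep 29).
Kabul is UTC+4:30, so local arrival = 3:50 AM + 4:30 = 8:20 AM on Sep 29.

8:20 AM on September 29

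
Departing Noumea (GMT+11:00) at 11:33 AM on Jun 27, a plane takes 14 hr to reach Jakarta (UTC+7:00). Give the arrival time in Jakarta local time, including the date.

Jakarta is 4:00 behind Noumea.
After 14 hours it is 1:33 AM (Jun 28) in Noumea.
Shift by the zone difference: 1:33 AM − 4:00 = 9:33 PM on Jun 27 in Jakarta.

9:33 PM on June 27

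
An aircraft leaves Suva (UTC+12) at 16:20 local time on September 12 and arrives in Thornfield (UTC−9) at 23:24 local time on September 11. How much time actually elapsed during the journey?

Thornfield is 21:00 behind Suva.
Clock-face elapsed time (ignoring zones) is −16 hours 56 minutes.
Actual elapsed = −16 hours 56 minutes + 21:00 = 4 hours 4 minutes.

4 hours 4 minutes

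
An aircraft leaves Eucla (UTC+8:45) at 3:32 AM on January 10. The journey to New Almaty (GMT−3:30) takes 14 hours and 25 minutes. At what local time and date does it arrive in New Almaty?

5:42 AM on January 10

Convert departure to UTC: 3:32 AM − 8:45 = 6:47 PM UTC on Jan 9.
Add 14 hours and 25 minutes travel time → 9:12 AM UTC (Jan 10).
New Almaty is UTC−3:30, so local arrival = 9:12 AM − 3:30 = 5:42 AM on Jan 10.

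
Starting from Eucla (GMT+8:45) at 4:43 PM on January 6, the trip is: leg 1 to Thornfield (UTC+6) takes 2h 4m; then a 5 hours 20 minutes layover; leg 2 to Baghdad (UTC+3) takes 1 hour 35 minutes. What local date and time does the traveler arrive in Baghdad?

7:57 PM on January 6

Convert departure to UTC: 4:43 PM − 8:45 = 7:58 AM UTC on Jan 6.
Add 2 hours 4 minutes leg 1 → 10:02 AM UTC.
Add 5 hours and 20 minutes layover in Thornfield → 3:22 PM UTC.
Add 1 hour 35 minutes leg 2 → 4:57 PM UTC.
Baghdad is UTC+3:00, so local arrival = 4:57 PM + 3:00 = 7:57 PM on Jan 6.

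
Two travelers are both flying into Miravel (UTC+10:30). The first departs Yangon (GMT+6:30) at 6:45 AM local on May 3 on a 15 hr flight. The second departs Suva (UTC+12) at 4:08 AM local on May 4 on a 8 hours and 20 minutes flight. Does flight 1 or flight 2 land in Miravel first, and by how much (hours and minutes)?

Flight 1 in UTC: 6:45 AM − 6:30 = 12:15 AM on May 3.
+15 hours → arrive 3:15 PM UTC on May 3.
Flight 2 in UTC: 4:08 AM − 12:00 = 4:08 PM on May 3.
+8 hours and 20 minutes → arrive 12:28 AM UTC on May 4.
Flight 1 lands earlier by 9 hours 13 minutes.

the first, by 9 hours 13 minutes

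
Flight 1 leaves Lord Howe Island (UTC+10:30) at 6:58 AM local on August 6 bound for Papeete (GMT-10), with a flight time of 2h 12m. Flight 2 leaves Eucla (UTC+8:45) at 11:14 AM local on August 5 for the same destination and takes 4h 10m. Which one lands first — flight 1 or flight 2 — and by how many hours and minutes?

Flight 1 in UTC: 6:58 AM − 10:30 = 8:28 PM on Aug 5.
+2 hours and 12 minutes → arrive 10:40 PM UTC on Aug 5.
Flight 2 in UTC: 11:14 AM − 8:45 = 2:29 AM on Aug 5.
+4 hours 10 minutes → arrive 6:39 AM UTC on Aug 5.
Flight 2 lands earlier by 16 hours 1 minute.

the second, by 16 hours 1 minute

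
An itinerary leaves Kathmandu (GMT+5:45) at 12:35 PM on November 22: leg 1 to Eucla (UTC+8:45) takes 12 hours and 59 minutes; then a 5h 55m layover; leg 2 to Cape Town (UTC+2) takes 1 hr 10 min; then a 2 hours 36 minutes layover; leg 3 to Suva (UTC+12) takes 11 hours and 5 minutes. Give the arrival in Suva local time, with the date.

Convert departure to UTC: 12:35 PM − 5:45 = 6:50 AM UTC on Nov 22.
Add 12 hours and 59 minutes leg 1 → 7:49 PM UTC.
Add 5 hours and 55 minutes layover in Eucla → 1:44 AM UTC (Nov 23).
Add 1 hour and 10 minutes leg 2 → 2:54 AM UTC.
Add 2 hours 36 minutes layover in Cape Town → 5:30 AM UTC.
Add 11 hours and 5 minutes leg 3 → 4:35 PM UTC.
Suva is UTC+12:00, so local arrival = 4:35 PM + 12:00 = 4:35 AM on Nov 24.

4:35 AM on Nov 24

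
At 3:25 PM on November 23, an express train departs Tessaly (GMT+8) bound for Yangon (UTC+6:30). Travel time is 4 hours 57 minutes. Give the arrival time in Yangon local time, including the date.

6:52 PM on November 23

Convert departure to UTC: 3:25 PM − 8:00 = 7:25 AM UTC on Nov 23.
Add 4 hours 57 minutes travel time → 12:22 PM UTC.
Yangon is UTC+6:30, so local arrival = 12:22 PM + 6:30 = 6:52 PM on Nov 23.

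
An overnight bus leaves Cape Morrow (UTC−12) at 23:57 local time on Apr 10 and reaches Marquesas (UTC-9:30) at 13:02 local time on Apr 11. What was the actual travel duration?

10 hours 35 minutes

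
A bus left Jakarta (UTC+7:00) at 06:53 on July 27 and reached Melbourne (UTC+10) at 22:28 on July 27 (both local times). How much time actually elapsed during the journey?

Melbourne is 3:00 ahead of Jakarta.
Clock-face elapsed time (ignoring zones) is 15 hours 35 minutes.
Actual elapsed = 15 hours 35 minutes − 3:00 = 12 hours 35 minutes.

12 hours 35 minutes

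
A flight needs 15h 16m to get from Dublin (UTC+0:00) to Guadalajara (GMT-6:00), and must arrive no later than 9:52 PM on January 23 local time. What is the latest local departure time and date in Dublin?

Target arrival in UTC: 9:52 PM + 6:00 = 3:52 AM on Jan 24.
Subtract 15 hours 16 minutes → departure 12:36 PM UTC on Jan 23.
Dublin is UTC+0, so departure is 12:36 PM on Jan 23.

12:36 PM on January 23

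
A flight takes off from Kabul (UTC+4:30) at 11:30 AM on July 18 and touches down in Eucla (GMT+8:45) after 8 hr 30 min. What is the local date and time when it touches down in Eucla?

Eucla is 4:15 ahead of Kabul.
After 8 hours and 30 minutes it is 8:00 PM in Kabul.
Shift by the zone difference: 8:00 PM + 4:15 = 12:15 AM on Jul 19 in Eucla.

12:15 AM on Jul 19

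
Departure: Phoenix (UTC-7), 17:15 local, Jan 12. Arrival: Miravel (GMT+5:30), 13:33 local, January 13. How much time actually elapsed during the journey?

Departure in UTC: 17:15 + 7:00 = 00:15 on Jan 13.
Arrival in UTC: 13:33 − 5:30 = 08:03 on Jan 13.
Elapsed = 08:03 − 00:15 = 7 hours 48 minutes.

7 hours 48 minutes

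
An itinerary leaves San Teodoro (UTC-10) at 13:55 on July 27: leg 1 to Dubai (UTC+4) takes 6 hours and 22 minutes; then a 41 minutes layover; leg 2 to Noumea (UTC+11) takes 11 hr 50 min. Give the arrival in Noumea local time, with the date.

Convert departure to UTC: 13:55 + 10:00 = 23:55 UTC on Jul 27.
Add 6 hours 22 minutes leg 1 → 06:17 UTC (Jul 28).
Add 41 minutes layover in Dubai → 06:58 UTC.
Add 11 hours and 50 minutes leg 2 → 18:48 UTC.
Noumea is UTC+11:00, so local arrival = 18:48 + 11:00 = 05:48 on Jul 29.

05:48 on July 29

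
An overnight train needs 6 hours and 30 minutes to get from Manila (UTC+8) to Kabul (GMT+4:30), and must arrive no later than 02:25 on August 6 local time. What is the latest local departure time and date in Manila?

23:25 on Aug 5

Target arrival in UTC: 02:25 − 4:30 = 21:55 on Aug 5.
Subtract 6 hours and 30 minutes → departure 15:25 UTC on Aug 5.
Manila is UTC+8:00: 15:25 + 8:00 = 23:25 on Aug 5.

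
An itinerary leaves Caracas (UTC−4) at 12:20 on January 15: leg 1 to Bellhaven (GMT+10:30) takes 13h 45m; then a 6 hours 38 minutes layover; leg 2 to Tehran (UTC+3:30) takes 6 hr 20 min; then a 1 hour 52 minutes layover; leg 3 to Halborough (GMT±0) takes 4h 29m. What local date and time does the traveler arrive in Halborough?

01:24 on January 17

Convert departure to UTC: 12:20 + 4:00 = 16:20 UTC on Jan 15.
Add 13 hours and 45 minutes leg 1 → 06:05 UTC (Jan 16).
Add 6 hours 38 minutes layover in Bellhaven → 12:43 UTC.
Add 6 hours 20 minutes leg 2 → 19:03 UTC.
Add 1 hour 52 minutes layover in Tehran → 20:55 UTC.
Add 4 hours and 29 minutes leg 3 → 01:24 UTC (Jan 17).
Halborough is UTC+0, so local arrival is the same: 01:24 on Jan 17.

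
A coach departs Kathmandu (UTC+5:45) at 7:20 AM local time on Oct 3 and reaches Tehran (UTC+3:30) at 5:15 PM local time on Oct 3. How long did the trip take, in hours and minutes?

Departure in UTC: 7:20 AM − 5:45 = 1:35 AM on Oct 3.
Arrival in UTC: 5:15 PM − 3:30 = 1:45 PM on Oct 3.
Elapsed = 1:45 PM − 1:35 AM = 12 hours 10 minutes.

12 hours 10 minutes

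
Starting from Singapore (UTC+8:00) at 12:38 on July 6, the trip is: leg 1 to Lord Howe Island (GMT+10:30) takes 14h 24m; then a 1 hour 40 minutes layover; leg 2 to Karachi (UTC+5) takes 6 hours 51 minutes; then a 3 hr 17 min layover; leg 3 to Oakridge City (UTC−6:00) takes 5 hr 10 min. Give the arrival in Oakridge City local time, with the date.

06:00 on Jul 7

Convert departure to UTC: 12:38 − 8:00 = 04:38 UTC on Jul 6.
Add 14 hours and 24 minutes leg 1 → 19:02 UTC.
Add 1 hour 40 minutes layover in Lord Howe Island → 20:42 UTC.
Add 6 hours and 51 minutes leg 2 → 03:33 UTC (Jul 7).
Add 3 hours and 17 minutes layover in Karachi → 06:50 UTC.
Add 5 hours 10 minutes leg 3 → 12:00 UTC.
Oakridge City is UTC−6:00, so local arrival = 12:00 − 6:00 = 06:00 on Jul 7.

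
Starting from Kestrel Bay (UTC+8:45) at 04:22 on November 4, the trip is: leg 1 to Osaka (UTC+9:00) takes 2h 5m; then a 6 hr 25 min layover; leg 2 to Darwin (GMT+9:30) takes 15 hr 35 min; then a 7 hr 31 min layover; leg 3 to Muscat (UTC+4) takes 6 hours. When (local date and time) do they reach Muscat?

13:13 on November 5

Convert departure to UTC: 04:22 − 8:45 = 19:37 UTC on Nov 3.
Add 2 hours 5 minutes leg 1 → 21:42 UTC.
Add 6 hours and 25 minutes layover in Osaka → 04:07 UTC (Nov 4).
Add 15 hours 35 minutes leg 2 → 19:42 UTC.
Add 7 hours 31 minutes layover in Darwin → 03:13 UTC (Nov 5).
Add 6 hours leg 3 → 09:13 UTC.
Muscat is UTC+4:00, so local arrival = 09:13 + 4:00 = 13:13 on Nov 5.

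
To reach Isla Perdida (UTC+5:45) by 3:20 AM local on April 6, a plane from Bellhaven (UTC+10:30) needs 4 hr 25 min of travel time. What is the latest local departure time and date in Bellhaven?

Target arrival in UTC: 3:20 AM − 5:45 = 9:35 PM on Apr 5.
Subtract 4 hours and 25 minutes → departure 5:10 PM UTC on Apr 5.
Bellhaven is UTC+10:30: 5:10 PM + 10:30 = 3:40 AM on Apr 6.

3:40 AM on April 6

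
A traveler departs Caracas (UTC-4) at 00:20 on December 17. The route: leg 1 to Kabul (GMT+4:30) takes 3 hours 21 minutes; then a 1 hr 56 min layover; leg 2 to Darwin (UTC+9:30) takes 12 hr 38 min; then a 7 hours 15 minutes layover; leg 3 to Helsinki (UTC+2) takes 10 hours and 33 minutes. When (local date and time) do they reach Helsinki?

18:03 on December 18

Convert departure to UTC: 00:20 + 4:00 = 04:20 UTC on Dec 17.
Add 3 hours 21 minutes leg 1 → 07:41 UTC.
Add 1 hour 56 minutes layover in Kabul → 09:37 UTC.
Add 12 hours and 38 minutes leg 2 → 22:15 UTC.
Add 7 hours and 15 minutes layover in Darwin → 05:30 UTC (Dec 18).
Add 10 hours and 33 minutes leg 3 → 16:03 UTC.
Helsinki is UTC+2:00, so local arrival = 16:03 + 2:00 = 18:03 on Dec 18.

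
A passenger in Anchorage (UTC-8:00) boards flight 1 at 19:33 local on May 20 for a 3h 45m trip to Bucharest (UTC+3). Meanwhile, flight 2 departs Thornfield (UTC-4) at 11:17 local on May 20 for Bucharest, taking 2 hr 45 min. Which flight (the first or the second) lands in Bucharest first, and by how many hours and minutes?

the second, by 13 hours 16 minutes

Flight 1 in UTC: 19:33 + 8:00 = 03:33 on May 21.
+3 hours 45 minutes → arrive 07:18 UTC on May 21.
Flight 2 in UTC: 11:17 + 4:00 = 15:17 on May 20.
+2 hours and 45 minutes → arrive 18:02 UTC on May 20.
Flight 2 lands earlier by 13 hours 16 minutes.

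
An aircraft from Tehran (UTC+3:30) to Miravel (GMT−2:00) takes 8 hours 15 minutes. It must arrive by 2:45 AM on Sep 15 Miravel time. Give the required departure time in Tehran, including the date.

12:00 AM on September 15

Target arrival in UTC: 2:45 AM + 2:00 = 4:45 AM on Sep 15.
Subtract 8 hours 15 minutes → departure 8:30 PM UTC on Sep 14.
Tehran is UTC+3:30: 8:30 PM + 3:30 = 12:00 AM on Sep 15.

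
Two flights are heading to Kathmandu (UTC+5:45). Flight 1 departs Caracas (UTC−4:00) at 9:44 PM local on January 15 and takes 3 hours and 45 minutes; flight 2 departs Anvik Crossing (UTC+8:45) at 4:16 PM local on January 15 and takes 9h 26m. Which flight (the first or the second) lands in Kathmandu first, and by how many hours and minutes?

the second, by 12 hours 32 minutes

Flight 1 in UTC: 9:44 PM + 4:00 = 1:44 AM on Jan 16.
+3 hours 45 minutes → arrive 5:29 AM UTC on Jan 16.
Flight 2 in UTC: 4:16 PM − 8:45 = 7:31 AM on Jan 15.
+9 hours and 26 minutes → arrive 4:57 PM UTC on Jan 15.
Flight 2 lands earlier by 12 hours 32 minutes.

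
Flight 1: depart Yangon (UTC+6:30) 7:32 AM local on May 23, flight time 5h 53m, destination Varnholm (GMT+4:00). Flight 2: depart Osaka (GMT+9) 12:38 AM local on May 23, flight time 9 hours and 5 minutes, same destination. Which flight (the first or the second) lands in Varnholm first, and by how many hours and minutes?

the second, by 6 hours 12 minutes

Flight 1 in UTC: 7:32 AM − 6:30 = 1:02 AM on May 23.
+5 hours 53 minutes → arrive 6:55 AM UTC on May 23.
Flight 2 in UTC: 12:38 AM − 9:00 = 3:38 PM on May 22.
+9 hours and 5 minutes → arrive 12:43 AM UTC on May 23.
Flight 2 lands earlier by 6 hours 12 minutes.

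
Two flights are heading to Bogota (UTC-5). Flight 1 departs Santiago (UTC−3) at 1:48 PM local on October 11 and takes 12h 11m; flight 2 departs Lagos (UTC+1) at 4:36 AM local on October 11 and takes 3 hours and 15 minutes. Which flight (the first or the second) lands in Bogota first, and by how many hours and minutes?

the second, by 22 hours 8 minutes

Flight 1 in UTC: 1:48 PM + 3:00 = 4:48 PM on Oct 11.
+12 hours 11 minutes → arrive 4:59 AM UTC on Oct 12.
Flight 2 in UTC: 4:36 AM − 1:00 = 3:36 AM on Oct 11.
+3 hours 15 minutes → arrive 6:51 AM UTC on Oct 11.
Flight 2 lands earlier by 22 hours 8 minutes.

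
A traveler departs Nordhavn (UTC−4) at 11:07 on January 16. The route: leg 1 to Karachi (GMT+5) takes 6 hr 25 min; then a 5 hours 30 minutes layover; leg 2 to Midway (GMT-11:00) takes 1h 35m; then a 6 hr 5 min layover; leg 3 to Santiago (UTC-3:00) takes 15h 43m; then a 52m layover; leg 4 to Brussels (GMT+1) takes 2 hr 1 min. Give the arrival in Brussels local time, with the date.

06:18 on January 18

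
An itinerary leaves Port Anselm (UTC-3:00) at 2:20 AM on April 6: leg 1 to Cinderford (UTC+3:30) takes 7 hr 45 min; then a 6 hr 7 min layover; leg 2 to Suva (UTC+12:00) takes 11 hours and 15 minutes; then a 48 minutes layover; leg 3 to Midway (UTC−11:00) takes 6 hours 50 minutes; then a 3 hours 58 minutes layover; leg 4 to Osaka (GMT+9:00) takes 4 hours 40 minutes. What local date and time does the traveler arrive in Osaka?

7:43 AM on April 8

Convert departure to UTC: 2:20 AM + 3:00 = 5:20 AM UTC on Apr 6.
Add 7 hours 45 minutes leg 1 → 1:05 PM UTC.
Add 6 hours 7 minutes layover in Cinderford → 7:12 PM UTC.
Add 11 hours 15 minutes leg 2 → 6:27 AM UTC (Apr 7).
Add 48 minutes layover in Suva → 7:15 AM UTC.
Add 6 hours 50 minutes leg 3 → 2:05 PM UTC.
Add 3 hours 58 minutes layover in Midway → 6:03 PM UTC.
Add 4 hours 40 minutes leg 4 → 10:43 PM UTC.
Osaka is UTC+9:00, so local arrival = 10:43 PM + 9:00 = 7:43 AM on Apr 8.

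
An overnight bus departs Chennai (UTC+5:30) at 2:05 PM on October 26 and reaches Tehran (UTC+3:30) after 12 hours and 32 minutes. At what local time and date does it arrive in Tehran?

12:37 AM on Oct 27

Convert departure to UTC: 2:05 PM − 5:30 = 8:35 AM UTC on Oct 26.
Add 12 hours 32 minutes travel time → 9:07 PM UTC.
Tehran is UTC+3:30, so local arrival = 9:07 PM + 3:30 = 12:37 AM on Oct 27.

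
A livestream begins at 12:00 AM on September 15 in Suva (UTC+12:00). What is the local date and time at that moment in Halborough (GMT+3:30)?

Halborough is 8:30 behind Suva.
Shift by the zone difference: 12:00 AM − 8:30 = 3:30 PM on Sep 14 in Halborough.

3:30 PM on September 14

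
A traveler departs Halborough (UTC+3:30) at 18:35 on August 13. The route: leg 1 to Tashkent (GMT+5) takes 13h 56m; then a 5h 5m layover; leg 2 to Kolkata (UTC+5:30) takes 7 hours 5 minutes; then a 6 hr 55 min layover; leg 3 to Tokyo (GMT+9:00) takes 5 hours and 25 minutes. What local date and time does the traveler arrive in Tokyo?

14:31 on August 15

Convert departure to UTC: 18:35 − 3:30 = 15:05 UTC on Aug 13.
Add 13 hours 56 minutes leg 1 → 05:01 UTC (Aug 14).
Add 5 hours 5 minutes layover in Tashkent → 10:06 UTC.
Add 7 hours and 5 minutes leg 2 → 17:11 UTC.
Add 6 hours 55 minutes layover in Kolkata → 00:06 UTC (Aug 15).
Add 5 hours and 25 minutes leg 3 → 05:31 UTC.
Tokyo is UTC+9:00, so local arrival = 05:31 + 9:00 = 14:31 on Aug 15.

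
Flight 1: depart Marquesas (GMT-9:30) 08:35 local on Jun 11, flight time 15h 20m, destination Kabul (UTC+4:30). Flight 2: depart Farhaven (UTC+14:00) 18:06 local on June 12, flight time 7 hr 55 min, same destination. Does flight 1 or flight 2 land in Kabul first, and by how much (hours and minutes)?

Flight 1 in UTC: 08:35 + 9:30 = 18:05 on Jun 11.
+15 hours 20 minutes → arrive 09:25 UTC on Jun 12.
Flight 2 in UTC: 18:06 − 14:00 = 04:06 on Jun 12.
+7 hours and 55 minutes → arrive 12:01 UTC on Jun 12.
Flight 1 lands earlier by 2 hours 36 minutes.

the first, by 2 hours 36 minutes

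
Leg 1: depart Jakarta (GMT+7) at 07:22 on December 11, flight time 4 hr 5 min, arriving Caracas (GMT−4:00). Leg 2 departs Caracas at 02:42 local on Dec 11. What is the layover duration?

2 hours 15 minutes

Convert departure to UTC: 07:22 − 7:00 = 00:22 UTC on Dec 11.
Add 4 hours and 5 minutes flight time → 04:27 UTC.
Caracas is UTC−4:00, so local arrival = 04:27 − 4:00 = 00:27 on Dec 11.
Layover = 02:42 − 00:27 = 2 hours 15 minutes.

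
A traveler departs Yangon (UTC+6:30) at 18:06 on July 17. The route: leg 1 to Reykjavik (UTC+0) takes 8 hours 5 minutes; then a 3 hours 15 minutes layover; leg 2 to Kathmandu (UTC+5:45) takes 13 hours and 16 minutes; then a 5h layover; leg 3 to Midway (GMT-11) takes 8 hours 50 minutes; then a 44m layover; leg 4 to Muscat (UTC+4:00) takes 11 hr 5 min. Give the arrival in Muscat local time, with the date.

17:51 on Jul 19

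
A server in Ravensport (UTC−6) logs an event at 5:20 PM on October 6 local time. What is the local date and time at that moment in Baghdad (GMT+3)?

In UTC: 5:20 PM + 6:00 = 11:20 PM on Oct 6.
Baghdad is UTC+3:00: 11:20 PM + 3:00 = 2:20 AM on Oct 7.

2:20 AM on Oct 7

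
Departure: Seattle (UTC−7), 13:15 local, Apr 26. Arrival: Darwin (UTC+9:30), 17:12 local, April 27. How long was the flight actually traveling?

Darwin is 16:30 ahead of Seattle.
Clock-face elapsed time (ignoring zones) is 27 hours 57 minutes.
Actual elapsed = 27 hours 57 minutes − 16:30 = 11 hours 27 minutes.

11 hours 27 minutes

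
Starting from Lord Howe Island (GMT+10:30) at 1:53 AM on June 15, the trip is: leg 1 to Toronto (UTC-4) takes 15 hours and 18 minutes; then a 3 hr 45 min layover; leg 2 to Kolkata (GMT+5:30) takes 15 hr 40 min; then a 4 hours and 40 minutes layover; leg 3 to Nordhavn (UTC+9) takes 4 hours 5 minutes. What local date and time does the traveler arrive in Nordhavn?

Convert departure to UTC: 1:53 AM − 10:30 = 3:23 PM UTC on Jun 14.
Add 15 hours 18 minutes leg 1 → 6:41 AM UTC (Jun 15).
Add 3 hours and 45 minutes layover in Toronto → 10:26 AM UTC.
Add 15 hours and 40 minutes leg 2 → 2:06 AM UTC (Jun 16).
Add 4 hours 40 minutes layover in Kolkata → 6:46 AM UTC.
Add 4 hours and 5 minutes leg 3 → 10:51 AM UTC.
Nordhavn is UTC+9:00, so local arrival = 10:51 AM + 9:00 = 7:51 PM on Jun 16.

7:51 PM on June 16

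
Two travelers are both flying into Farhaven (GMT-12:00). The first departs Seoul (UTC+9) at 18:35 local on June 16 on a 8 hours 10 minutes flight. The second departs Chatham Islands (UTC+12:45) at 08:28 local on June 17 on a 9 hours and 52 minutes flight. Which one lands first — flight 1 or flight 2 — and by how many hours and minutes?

Flight 1 in UTC: 18:35 − 9:00 = 09:35 on Jun 16.
+8 hours 10 minutes → arrive 17:45 UTC on Jun 16.
Flight 2 in UTC: 08:28 − 12:45 = 19:43 on Jun 16.
+9 hours and 52 minutes → arrive 05:35 UTC on Jun 17.
Flight 1 lands earlier by 11 hours 50 minutes.

the first, by 11 hours 50 minutes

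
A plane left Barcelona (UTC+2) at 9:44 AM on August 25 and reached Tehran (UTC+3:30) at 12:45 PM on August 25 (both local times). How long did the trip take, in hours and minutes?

Departure in UTC: 9:44 AM − 2:00 = 7:44 AM on Aug 25.
Arrival in UTC: 12:45 PM − 3:30 = 9:15 AM on Aug 25.
Elapsed = 9:15 AM − 7:44 AM = 1 hour 31 minutes.

1 hour 31 minutes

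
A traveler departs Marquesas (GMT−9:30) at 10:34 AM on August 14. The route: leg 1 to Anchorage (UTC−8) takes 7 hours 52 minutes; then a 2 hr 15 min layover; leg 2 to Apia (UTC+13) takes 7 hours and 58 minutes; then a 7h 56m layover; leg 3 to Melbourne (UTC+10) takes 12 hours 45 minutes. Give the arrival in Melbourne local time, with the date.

8:50 PM on August 16

Convert departure to UTC: 10:34 AM + 9:30 = 8:04 PM UTC on Aug 14.
Add 7 hours 52 minutes leg 1 → 3:56 AM UTC (Aug 15).
Add 2 hours 15 minutes layover in Anchorage → 6:11 AM UTC.
Add 7 hours 58 minutes leg 2 → 2:09 PM UTC.
Add 7 hours 56 minutes layover in Apia → 10:05 PM UTC.
Add 12 hours and 45 minutes leg 3 → 10:50 AM UTC (Aug 16).
Melbourne is UTC+10:00, so local arrival = 10:50 AM + 10:00 = 8:50 PM on Aug 16.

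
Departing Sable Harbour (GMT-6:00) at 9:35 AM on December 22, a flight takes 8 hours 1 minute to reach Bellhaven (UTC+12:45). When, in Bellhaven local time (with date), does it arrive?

Bellhaven is 18:45 ahead of Sable Harbour.
After 8 hours and 1 minute it is 5:36 PM in Sable Harbour.
Shift by the zone difference: 5:36 PM + 18:45 = 12:21 PM on Dec 23 in Bellhaven.

12:21 PM on Dec 23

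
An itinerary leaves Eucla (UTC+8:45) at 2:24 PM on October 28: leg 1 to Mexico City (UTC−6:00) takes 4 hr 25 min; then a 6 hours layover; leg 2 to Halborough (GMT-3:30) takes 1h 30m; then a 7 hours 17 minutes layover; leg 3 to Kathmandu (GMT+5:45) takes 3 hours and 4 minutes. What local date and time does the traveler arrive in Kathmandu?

9:40 AM on Oct 29

Convert departure to UTC: 2:24 PM − 8:45 = 5:39 AM UTC on Oct 28.
Add 4 hours 25 minutes leg 1 → 10:04 AM UTC.
Add 6 hours layover in Mexico City → 4:04 PM UTC.
Add 1 hour and 30 minutes leg 2 → 5:34 PM UTC.
Add 7 hours and 17 minutes layover in Halborough → 12:51 AM UTC (Oct 29).
Add 3 hours 4 minutes leg 3 → 3:55 AM UTC.
Kathmandu is UTC+5:45, so local arrival = 3:55 AM + 5:45 = 9:40 AM on Oct 29.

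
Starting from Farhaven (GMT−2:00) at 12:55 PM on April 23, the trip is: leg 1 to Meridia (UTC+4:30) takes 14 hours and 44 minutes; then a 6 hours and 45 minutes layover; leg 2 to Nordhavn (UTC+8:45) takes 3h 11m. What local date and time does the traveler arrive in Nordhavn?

12:20 AM on April 25

Convert departure to UTC: 12:55 PM + 2:00 = 2:55 PM UTC on Apr 23.
Add 14 hours and 44 minutes leg 1 → 5:39 AM UTC (Apr 24).
Add 6 hours and 45 minutes layover in Meridia → 12:24 PM UTC.
Add 3 hours and 11 minutes leg 2 → 3:35 PM UTC.
Nordhavn is UTC+8:45, so local arrival = 3:35 PM + 8:45 = 12:20 AM on Apr 25.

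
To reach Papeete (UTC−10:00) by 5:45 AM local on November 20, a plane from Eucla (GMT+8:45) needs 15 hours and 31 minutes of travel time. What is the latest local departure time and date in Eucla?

8:59 AM on November 20

Target arrival in UTC: 5:45 AM + 10:00 = 3:45 PM on Nov 20.
Subtract 15 hours 31 minutes → departure 12:14 AM UTC on Nov 20.
Eucla is UTC+8:45: 12:14 AM + 8:45 = 8:59 AM on Nov 20.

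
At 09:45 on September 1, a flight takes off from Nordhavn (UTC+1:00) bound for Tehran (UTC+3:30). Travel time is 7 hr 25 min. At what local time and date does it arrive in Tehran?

19:40 on September 1

Convert departure to UTC: 09:45 − 1:00 = 08:45 UTC on Sep 1.
Add 7 hours and 25 minutes travel time → 16:10 UTC.
Tehran is UTC+3:30, so local arrival = 16:10 + 3:30 = 19:40 on Sep 1.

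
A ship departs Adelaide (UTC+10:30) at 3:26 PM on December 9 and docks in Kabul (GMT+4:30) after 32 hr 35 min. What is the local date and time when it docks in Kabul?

6:01 PM on Dec 10

Kabul is 6:00 behind Adelaide.
After 32 hours and 35 minutes it is 12:01 AM (Dec 11) in Adelaide.
Shift by the zone difference: 12:01 AM − 6:00 = 6:01 PM on Dec 10 in Kabul.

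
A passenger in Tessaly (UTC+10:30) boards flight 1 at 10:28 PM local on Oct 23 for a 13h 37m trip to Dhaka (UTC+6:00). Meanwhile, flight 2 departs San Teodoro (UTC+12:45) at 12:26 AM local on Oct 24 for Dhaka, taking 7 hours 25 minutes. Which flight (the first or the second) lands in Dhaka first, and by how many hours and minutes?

Flight 1 in UTC: 10:28 PM − 10:30 = 11:58 AM on Oct 23.
+13 hours 37 minutes → arrive 1:35 AM UTC on Oct 24.
Flight 2 in UTC: 12:26 AM − 12:45 = 11:41 AM on Oct 23.
+7 hours 25 minutes → arrive 7:06 PM UTC on Oct 23.
Flight 2 lands earlier by 6 hours 29 minutes.

the second, by 6 hours 29 minutes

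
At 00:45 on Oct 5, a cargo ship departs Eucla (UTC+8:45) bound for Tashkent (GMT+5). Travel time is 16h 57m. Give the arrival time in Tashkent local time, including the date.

13:57 on Oct 5

Convert departure to UTC: 00:45 − 8:45 = 16:00 UTC on Oct 4.
Add 16 hours 57 minutes travel time → 08:57 UTC (Oct 5).
Tashkent is UTC+5:00, so local arrival = 08:57 + 5:00 = 13:57 on Oct 5.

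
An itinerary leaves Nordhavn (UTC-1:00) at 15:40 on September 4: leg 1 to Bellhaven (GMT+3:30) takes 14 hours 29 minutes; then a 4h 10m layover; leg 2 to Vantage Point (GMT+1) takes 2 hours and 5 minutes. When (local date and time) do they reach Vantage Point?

14:24 on September 5

Convert departure to UTC: 15:40 + 1:00 = 16:40 UTC on Sep 4.
Add 14 hours and 29 minutes leg 1 → 07:09 UTC (Sep 5).
Add 4 hours and 10 minutes layover in Bellhaven → 11:19 UTC.
Add 2 hours and 5 minutes leg 2 → 13:24 UTC.
Vantage Point is UTC+1:00, so local arrival = 13:24 + 1:00 = 14:24 on Sep 5.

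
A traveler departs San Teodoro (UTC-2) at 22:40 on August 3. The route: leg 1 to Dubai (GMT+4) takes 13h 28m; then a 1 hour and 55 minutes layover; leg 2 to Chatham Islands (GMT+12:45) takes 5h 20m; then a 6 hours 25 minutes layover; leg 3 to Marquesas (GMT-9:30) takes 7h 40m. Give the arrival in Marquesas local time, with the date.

Convert departure to UTC: 22:40 + 2:00 = 00:40 UTC on Aug 4.
Add 13 hours and 28 minutes leg 1 → 14:08 UTC.
Add 1 hour and 55 minutes layover in Dubai → 16:03 UTC.
Add 5 hours and 20 minutes leg 2 → 21:23 UTC.
Add 6 hours and 25 minutes layover in Chatham Islands → 03:48 UTC (Aug 5).
Add 7 hours 40 minutes leg 3 → 11:28 UTC.
Marquesas is UTC−9:30, so local arrival = 11:28 − 9:30 = 01:58 on Aug 5.

01:58 on August 5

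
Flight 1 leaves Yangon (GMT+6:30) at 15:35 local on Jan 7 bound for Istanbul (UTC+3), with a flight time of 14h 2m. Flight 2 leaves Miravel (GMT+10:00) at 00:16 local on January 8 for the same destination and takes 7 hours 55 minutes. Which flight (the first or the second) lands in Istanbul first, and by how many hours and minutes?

the second, by 56 minutes

Flight 1 in UTC: 15:35 − 6:30 = 09:05 on Jan 7.
+14 hours and 2 minutes → arrive 23:07 UTC on Jan 7.
Flight 2 in UTC: 00:16 − 10:00 = 14:16 on Jan 7.
+7 hours 55 minutes → arrive 22:11 UTC on Jan 7.
Flight 2 lands earlier by 56 minutes.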